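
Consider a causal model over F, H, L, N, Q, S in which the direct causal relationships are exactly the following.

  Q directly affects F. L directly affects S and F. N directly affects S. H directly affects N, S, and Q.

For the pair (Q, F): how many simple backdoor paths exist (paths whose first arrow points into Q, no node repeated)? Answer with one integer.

2

A backdoor path from Q to F is any simple undirected path whose first edge points into Q (i.e. leaves Q via a parent).
Parents of Q: {H}.
Enumerating:
  P1: Q <- H -> N -> S <- L -> F
  P2: Q <- H -> S <- L -> F
That exhausts the simple backdoor paths. Count: 2.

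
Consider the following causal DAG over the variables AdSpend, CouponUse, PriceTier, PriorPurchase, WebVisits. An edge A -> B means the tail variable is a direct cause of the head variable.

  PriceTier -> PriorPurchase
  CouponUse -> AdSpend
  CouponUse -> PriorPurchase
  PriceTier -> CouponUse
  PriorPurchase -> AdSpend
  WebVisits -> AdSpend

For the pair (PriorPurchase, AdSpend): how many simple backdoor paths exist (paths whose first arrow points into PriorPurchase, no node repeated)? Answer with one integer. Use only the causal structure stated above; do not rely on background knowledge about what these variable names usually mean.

2

A backdoor path from PriorPurchase to AdSpend is any simple undirected path whose first edge points into PriorPurchase (i.e. leaves PriorPurchase via a parent).
Parents of PriorPurchase: {CouponUse, PriceTier}.
Enumerating:
  P1: PriorPurchase <- PriceTier -> CouponUse -> AdSpend
  P2: PriorPurchase <- CouponUse -> AdSpend
That exhausts the simple backdoor paths. Count: 2.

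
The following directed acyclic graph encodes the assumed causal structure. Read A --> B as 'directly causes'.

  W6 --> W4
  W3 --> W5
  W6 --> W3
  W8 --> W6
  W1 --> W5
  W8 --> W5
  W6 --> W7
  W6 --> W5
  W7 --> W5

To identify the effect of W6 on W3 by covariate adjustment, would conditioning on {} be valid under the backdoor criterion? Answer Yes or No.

Backdoor paths from W6 to W3 (paths whose first edge points into W6):
  P1: W6 <- W8 -> W5 <- W3
Condition 1 (no descendant of W6 in the set): holds — descendants of W6 are {W3, W4, W5, W7}; none are in {}.
Condition 2 (every backdoor path blocked by {}):
  P1: blocked at collider W5 (neither it nor any descendant is in the conditioning set).
{} satisfies the backdoor criterion.

Yes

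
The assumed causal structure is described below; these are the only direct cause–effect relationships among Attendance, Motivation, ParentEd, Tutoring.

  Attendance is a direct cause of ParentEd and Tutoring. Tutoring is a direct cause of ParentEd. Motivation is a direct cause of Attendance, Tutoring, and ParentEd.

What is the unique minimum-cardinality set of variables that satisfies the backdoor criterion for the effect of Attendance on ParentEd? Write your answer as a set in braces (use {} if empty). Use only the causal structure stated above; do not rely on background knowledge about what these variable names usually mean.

{Motivation}

Variables eligible for adjustment (non-descendants of Attendance, excluding Attendance and ParentEd): {Motivation}.
Backdoor paths from Attendance to ParentEd:
  P1: Attendance <- Motivation -> Tutoring -> ParentEd
  P2: Attendance <- Motivation -> ParentEd
The empty set is not sufficient: P1 (Attendance <- Motivation -> Tutoring -> ParentEd) has no collider blocking it and no conditioned non-collider, so it is open.
Try {Motivation}:
  P1: blocked at fork node Motivation ∈ conditioning set.
  P2: blocked at fork node Motivation ∈ conditioning set.
{Motivation} contains no descendant of Attendance and blocks every backdoor path.
{Motivation} is the unique smallest valid adjustment set.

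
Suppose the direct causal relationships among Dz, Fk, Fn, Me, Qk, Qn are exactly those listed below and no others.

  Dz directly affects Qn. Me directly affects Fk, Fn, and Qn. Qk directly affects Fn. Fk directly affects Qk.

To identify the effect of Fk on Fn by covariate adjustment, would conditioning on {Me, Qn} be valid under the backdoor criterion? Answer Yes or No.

Yes

Backdoor paths from Fk to Fn (paths whose first edge points into Fk):
  P1: Fk <- Me -> Fn
Condition 1 (no descendant of Fk in the set): holds — descendants of Fk are {Fn, Qk}; none are in {Me, Qn}.
Condition 2 (every backdoor path blocked by {Me, Qn}):
  P1: blocked at fork node Me ∈ conditioning set.
{Me, Qn} satisfies the backdoor criterion.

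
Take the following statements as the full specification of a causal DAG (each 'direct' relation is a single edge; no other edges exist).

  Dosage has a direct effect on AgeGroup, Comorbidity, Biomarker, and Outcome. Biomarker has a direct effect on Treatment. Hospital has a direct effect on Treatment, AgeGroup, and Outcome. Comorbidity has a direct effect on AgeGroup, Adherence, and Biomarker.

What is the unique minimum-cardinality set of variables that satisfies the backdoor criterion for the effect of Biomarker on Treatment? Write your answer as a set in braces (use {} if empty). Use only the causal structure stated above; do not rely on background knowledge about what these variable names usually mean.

Variables eligible for adjustment (non-descendants of Biomarker, excluding Biomarker and Treatment): {Adherence, AgeGroup, Comorbidity, Dosage, Hospital, Outcome}.
Backdoor paths from Biomarker to Treatment:
  P1: Biomarker <- Dosage -> Comorbidity -> AgeGroup <- Hospital -> Treatment
  P2: Biomarker <- Dosage -> Outcome <- Hospital -> Treatment
  P3: Biomarker <- Dosage -> AgeGroup <- Hospital -> Treatment
  P4: Biomarker <- Comorbidity <- Dosage -> Outcome <- Hospital -> Treatment
  P5: Biomarker <- Comorbidity <- Dosage -> AgeGroup <- Hospital -> Treatment
  P6: Biomarker <- Comorbidity -> AgeGroup <- Dosage -> Outcome <- Hospital -> Treatment
  P7: Biomarker <- Comorbidity -> AgeGroup <- Hospital -> Treatment
Each backdoor path contains an unconditioned collider, so every path is already blocked with the empty conditioning set:
  P1: blocked at collider AgeGroup (neither it nor any descendant is in the conditioning set).
  P2: blocked at collider Outcome (neither it nor any descendant is in the conditioning set).
  P3: blocked at collider AgeGroup (neither it nor any descendant is in the conditioning set).
  P4: blocked at collider Outcome (neither it nor any descendant is in the conditioning set).
  P5: blocked at collider AgeGroup (neither it nor any descendant is in the conditioning set).
  P6: blocked at collider AgeGroup (neither it nor any descendant is in the conditioning set).
  P7: blocked at collider AgeGroup (neither it nor any descendant is in the conditioning set).
The empty set is therefore the unique smallest valid set.

{}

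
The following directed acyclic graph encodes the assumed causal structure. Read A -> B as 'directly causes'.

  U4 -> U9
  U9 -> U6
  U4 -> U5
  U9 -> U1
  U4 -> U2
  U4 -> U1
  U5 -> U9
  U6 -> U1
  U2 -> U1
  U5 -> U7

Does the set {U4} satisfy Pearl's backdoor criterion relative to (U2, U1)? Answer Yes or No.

Backdoor paths from U2 to U1 (paths whose first edge points into U2):
  P1: U2 <- U4 -> U5 -> U9 -> U6 -> U1
  P2: U2 <- U4 -> U5 -> U9 -> U1
  P3: U2 <- U4 -> U9 -> U6 -> U1
  P4: U2 <- U4 -> U9 -> U1
  P5: U2 <- U4 -> U1
Condition 1 (no descendant of U2 in the set): holds — descendants of U2 are {U1}; none are in {U4}.
Condition 2 (every backdoor path blocked by {U4}):
  P1: blocked at fork node U4 ∈ conditioning set.
  P2: blocked at fork node U4 ∈ conditioning set.
  P3: blocked at fork node U4 ∈ conditioning set.
  P4: blocked at fork node U4 ∈ conditioning set.
  P5: blocked at fork node U4 ∈ conditioning set.
{U4} satisfies the backdoor criterion.

Yes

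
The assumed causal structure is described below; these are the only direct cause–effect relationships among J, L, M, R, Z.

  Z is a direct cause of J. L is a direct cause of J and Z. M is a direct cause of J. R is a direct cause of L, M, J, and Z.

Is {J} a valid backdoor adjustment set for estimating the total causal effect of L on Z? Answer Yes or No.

Backdoor paths from L to Z (paths whose first edge points into L):
  P1: L <- R -> M -> J <- Z
  P2: L <- R -> Z
  P3: L <- R -> J <- Z
Condition 1 (no descendant of L in the set): FAILS — J is a descendant of L.
Condition 2 (every backdoor path blocked by {J}):
  P1: open — collider(s) J are conditioned on (or have a conditioned descendant) and no non-collider on the path is in the set.
  P2: open — no interior node is in the conditioning set.
  P3: open — collider(s) J are conditioned on (or have a conditioned descendant) and no non-collider on the path is in the set.
{J} does not satisfy the backdoor criterion.

No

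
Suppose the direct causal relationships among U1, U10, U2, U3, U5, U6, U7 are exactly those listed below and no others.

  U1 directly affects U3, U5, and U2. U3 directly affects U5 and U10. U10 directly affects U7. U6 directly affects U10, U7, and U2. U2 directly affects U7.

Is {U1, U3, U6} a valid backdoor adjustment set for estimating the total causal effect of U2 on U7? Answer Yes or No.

Backdoor paths from U2 to U7 (paths whose first edge points into U2):
  P1: U2 <- U1 -> U3 -> U10 <- U6 -> U7
  P2: U2 <- U1 -> U3 -> U10 -> U7
  P3: U2 <- U1 -> U5 <- U3 -> U10 <- U6 -> U7
  P4: U2 <- U1 -> U5 <- U3 -> U10 -> U7
  P5: U2 <- U6 -> U10 -> U7
  P6: U2 <- U6 -> U7
Condition 1 (no descendant of U2 in the set): holds — descendants of U2 are {U7}; none are in {U1, U3, U6}.
Condition 2 (every backdoor path blocked by {U1, U3, U6}):
  P1: blocked at fork node U1 ∈ conditioning set.
  P2: blocked at fork node U1 ∈ conditioning set.
  P3: blocked at fork node U1 ∈ conditioning set.
  P4: blocked at fork node U1 ∈ conditioning set.
  P5: blocked at fork node U6 ∈ conditioning set.
  P6: blocked at fork node U6 ∈ conditioning set.
{U1, U3, U6} satisfies the backdoor criterion.

Yes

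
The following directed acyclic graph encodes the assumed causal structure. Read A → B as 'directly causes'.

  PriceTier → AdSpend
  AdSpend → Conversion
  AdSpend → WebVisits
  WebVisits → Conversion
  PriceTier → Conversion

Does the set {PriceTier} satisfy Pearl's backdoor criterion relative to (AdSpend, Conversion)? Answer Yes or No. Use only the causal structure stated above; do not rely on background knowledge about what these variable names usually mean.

Backdoor paths from AdSpend to Conversion (paths whose first edge points into AdSpend):
  P1: AdSpend <- PriceTier -> Conversion
Condition 1 (no descendant of AdSpend in the set): holds — descendants of AdSpend are {Conversion, WebVisits}; none are in {PriceTier}.
Condition 2 (every backdoor path blocked by {PriceTier}):
  P1: blocked at fork node PriceTier ∈ conditioning set.
{PriceTier} satisfies the backdoor criterion.

Yes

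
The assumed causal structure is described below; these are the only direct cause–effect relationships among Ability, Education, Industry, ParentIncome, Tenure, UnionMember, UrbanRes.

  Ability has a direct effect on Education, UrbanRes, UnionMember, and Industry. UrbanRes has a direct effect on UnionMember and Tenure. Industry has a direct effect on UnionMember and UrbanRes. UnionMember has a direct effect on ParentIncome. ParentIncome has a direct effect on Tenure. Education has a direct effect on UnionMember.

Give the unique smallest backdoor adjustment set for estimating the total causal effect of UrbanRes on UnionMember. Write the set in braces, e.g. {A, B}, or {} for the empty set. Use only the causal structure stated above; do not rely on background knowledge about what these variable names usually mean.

{Ability, Industry}

Variables eligible for adjustment (non-descendants of UrbanRes, excluding UrbanRes and UnionMember): {Ability, Education, Industry}.
Backdoor paths from UrbanRes to UnionMember:
  P1: UrbanRes <- Ability -> Education -> UnionMember
  P2: UrbanRes <- Ability -> Industry -> UnionMember
  P3: UrbanRes <- Ability -> UnionMember
  P4: UrbanRes <- Industry <- Ability -> Education -> UnionMember
  P5: UrbanRes <- Industry <- Ability -> UnionMember
  P6: UrbanRes <- Industry -> UnionMember
The empty set is not sufficient: P1 (UrbanRes <- Ability -> Education -> UnionMember) has no collider blocking it and no conditioned non-collider, so it is open.
Try {Ability, Industry}:
  P1: blocked at fork node Ability ∈ conditioning set.
  P2: blocked at fork node Ability ∈ conditioning set.
  P3: blocked at fork node Ability ∈ conditioning set.
  P4: blocked at chain node Industry ∈ conditioning set.
  P5: blocked at chain node Industry ∈ conditioning set.
  P6: blocked at fork node Industry ∈ conditioning set.
{Ability, Industry} contains no descendant of UrbanRes and blocks every backdoor path.
Every element of {Ability, Industry} is needed (dropping Ability leaves P1 open; dropping Industry leaves P6 open), so no proper subset is valid.
Among all size-2 subsets of the eligible variables, only {Ability, Industry} blocks every backdoor path, so it is the unique smallest valid adjustment set.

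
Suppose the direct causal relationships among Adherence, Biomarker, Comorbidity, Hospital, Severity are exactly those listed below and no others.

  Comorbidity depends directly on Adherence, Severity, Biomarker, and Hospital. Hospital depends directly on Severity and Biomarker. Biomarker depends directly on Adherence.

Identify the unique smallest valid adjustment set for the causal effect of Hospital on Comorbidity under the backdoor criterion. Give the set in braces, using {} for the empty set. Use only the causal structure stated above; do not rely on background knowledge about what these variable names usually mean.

{Biomarker, Severity}

Variables eligible for adjustment (non-descendants of Hospital, excluding Hospital and Comorbidity): {Adherence, Biomarker, Severity}.
Backdoor paths from Hospital to Comorbidity:
  P1: Hospital <- Biomarker <- Adherence -> Comorbidity
  P2: Hospital <- Biomarker -> Comorbidity
  P3: Hospital <- Severity -> Comorbidity
The empty set is not sufficient: P1 (Hospital <- Biomarker <- Adherence -> Comorbidity) has no collider blocking it and no conditioned non-collider, so it is open.
Try {Biomarker, Severity}:
  P1: blocked at chain node Biomarker ∈ conditioning set.
  P2: blocked at fork node Biomarker ∈ conditioning set.
  P3: blocked at fork node Severity ∈ conditioning set.
{Biomarker, Severity} contains no descendant of Hospital and blocks every backdoor path.
Every element of {Biomarker, Severity} is needed (dropping Biomarker leaves P1 open; dropping Severity leaves P3 open), so no proper subset is valid.
Among all size-2 subsets of the eligible variables, only {Biomarker, Severity} blocks every backdoor path, so it is the unique smallest valid adjustment set.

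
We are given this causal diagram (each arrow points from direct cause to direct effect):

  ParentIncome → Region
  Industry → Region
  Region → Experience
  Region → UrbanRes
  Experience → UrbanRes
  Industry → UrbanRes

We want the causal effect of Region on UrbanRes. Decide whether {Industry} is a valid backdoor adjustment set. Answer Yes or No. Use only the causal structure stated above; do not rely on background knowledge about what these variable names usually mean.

Backdoor paths from Region to UrbanRes (paths whose first edge points into Region):
  P1: Region <- Industry -> UrbanRes
Condition 1 (no descendant of Region in the set): holds — descendants of Region are {Experience, UrbanRes}; none are in {Industry}.
Condition 2 (every backdoor path blocked by {Industry}):
  P1: blocked at fork node Industry ∈ conditioning set.
{Industry} satisfies the backdoor criterion.

Yes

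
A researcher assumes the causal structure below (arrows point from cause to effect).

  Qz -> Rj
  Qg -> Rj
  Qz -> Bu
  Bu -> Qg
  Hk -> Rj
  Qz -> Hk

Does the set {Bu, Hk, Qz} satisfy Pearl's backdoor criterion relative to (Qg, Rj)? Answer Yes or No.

Backdoor paths from Qg to Rj (paths whose first edge points into Qg):
  P1: Qg <- Bu <- Qz -> Hk -> Rj
  P2: Qg <- Bu <- Qz -> Rj
Condition 1 (no descendant of Qg in the set): holds — descendants of Qg are {Rj}; none are in {Bu, Hk, Qz}.
Condition 2 (every backdoor path blocked by {Bu, Hk, Qz}):
  P1: blocked at chain node Bu ∈ conditioning set.
  P2: blocked at chain node Bu ∈ conditioning set.
{Bu, Hk, Qz} satisfies the backdoor criterion.

Yes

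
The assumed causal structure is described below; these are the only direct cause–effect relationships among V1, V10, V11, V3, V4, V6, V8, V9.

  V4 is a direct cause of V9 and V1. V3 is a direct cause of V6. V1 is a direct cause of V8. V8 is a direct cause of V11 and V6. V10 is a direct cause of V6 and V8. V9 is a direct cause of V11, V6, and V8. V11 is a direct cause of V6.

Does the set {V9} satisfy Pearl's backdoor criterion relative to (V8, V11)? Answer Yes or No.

Yes

Backdoor paths from V8 to V11 (paths whose first edge points into V8):
  P1: V8 <- V10 -> V6 <- V9 -> V11
  P2: V8 <- V10 -> V6 <- V11
  P3: V8 <- V1 <- V4 -> V9 -> V11
  P4: V8 <- V1 <- V4 -> V9 -> V6 <- V11
  P5: V8 <- V9 -> V11
  P6: V8 <- V9 -> V6 <- V11
Condition 1 (no descendant of V8 in the set): holds — descendants of V8 are {V11, V6}; none are in {V9}.
Condition 2 (every backdoor path blocked by {V9}):
  P1: blocked at collider V6 (neither it nor any descendant is in the conditioning set).
  P2: blocked at collider V6 (neither it nor any descendant is in the conditioning set).
  P3: blocked at chain node V9 ∈ conditioning set.
  P4: blocked at chain node V9 ∈ conditioning set.
  P5: blocked at fork node V9 ∈ conditioning set.
  P6: blocked at fork node V9 ∈ conditioning set.
{V9} satisfies the backdoor criterion.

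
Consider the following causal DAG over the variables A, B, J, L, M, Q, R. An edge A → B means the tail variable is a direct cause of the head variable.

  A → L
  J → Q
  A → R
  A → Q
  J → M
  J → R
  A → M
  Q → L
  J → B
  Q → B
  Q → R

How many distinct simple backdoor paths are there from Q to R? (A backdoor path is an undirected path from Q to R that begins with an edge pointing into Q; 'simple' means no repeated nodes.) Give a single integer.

4

A backdoor path from Q to R is any simple undirected path whose first edge points into Q (i.e. leaves Q via a parent).
Parents of Q: {A, J}.
Enumerating:
  P1: Q <- A -> M <- J -> R
  P2: Q <- A -> R
  P3: Q <- J -> M <- A -> R
  P4: Q <- J -> R
That exhausts the simple backdoor paths. Count: 4.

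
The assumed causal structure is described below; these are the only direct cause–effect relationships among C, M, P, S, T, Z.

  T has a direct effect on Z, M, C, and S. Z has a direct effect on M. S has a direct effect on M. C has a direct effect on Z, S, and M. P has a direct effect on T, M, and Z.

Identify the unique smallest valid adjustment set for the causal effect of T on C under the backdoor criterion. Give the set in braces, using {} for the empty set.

{}

Variables eligible for adjustment (non-descendants of T, excluding T and C): {P}.
Backdoor paths from T to C:
  P1: T <- P -> Z <- C
  P2: T <- P -> Z -> M <- C
  P3: T <- P -> Z -> M <- S <- C
  P4: T <- P -> M <- C
  P5: T <- P -> M <- Z <- C
  P6: T <- P -> M <- S <- C
Each backdoor path contains an unconditioned collider, so every path is already blocked with the empty conditioning set:
  P1: blocked at collider Z (neither it nor any descendant is in the conditioning set).
  P2: blocked at collider M (neither it nor any descendant is in the conditioning set).
  P3: blocked at collider M (neither it nor any descendant is in the conditioning set).
  P4: blocked at collider M (neither it nor any descendant is in the conditioning set).
  P5: blocked at collider M (neither it nor any descendant is in the conditioning set).
  P6: blocked at collider M (neither it nor any descendant is in the conditioning set).
The empty set is therefore the unique smallest valid set.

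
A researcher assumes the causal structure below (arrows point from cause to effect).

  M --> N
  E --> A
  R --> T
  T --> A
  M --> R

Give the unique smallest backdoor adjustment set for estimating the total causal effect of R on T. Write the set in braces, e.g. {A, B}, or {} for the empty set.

{}

Variables eligible for adjustment (non-descendants of R, excluding R and T): {E, M, N}.
Backdoor paths from R to T:
  (none)
With no backdoor paths the empty set already satisfies the criterion, and it is trivially minimal.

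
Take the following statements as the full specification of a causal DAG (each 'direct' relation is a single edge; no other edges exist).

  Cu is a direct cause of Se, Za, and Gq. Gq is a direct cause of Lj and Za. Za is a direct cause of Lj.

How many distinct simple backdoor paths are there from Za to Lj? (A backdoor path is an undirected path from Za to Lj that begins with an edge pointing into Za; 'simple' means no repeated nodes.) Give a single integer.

2

A backdoor path from Za to Lj is any simple undirected path whose first edge points into Za (i.e. leaves Za via a parent).
Parents of Za: {Cu, Gq}.
Enumerating:
  P1: Za <- Cu -> Gq -> Lj
  P2: Za <- Gq -> Lj
That exhausts the simple backdoor paths. Count: 2.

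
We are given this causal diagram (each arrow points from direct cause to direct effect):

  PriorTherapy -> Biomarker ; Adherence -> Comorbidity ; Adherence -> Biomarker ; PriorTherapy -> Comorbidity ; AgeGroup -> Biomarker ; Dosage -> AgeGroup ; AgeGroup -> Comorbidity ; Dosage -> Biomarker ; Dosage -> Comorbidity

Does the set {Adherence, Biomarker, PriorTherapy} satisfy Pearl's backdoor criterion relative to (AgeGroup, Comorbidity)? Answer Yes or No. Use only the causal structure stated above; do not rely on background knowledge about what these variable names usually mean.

No

Backdoor paths from AgeGroup to Comorbidity (paths whose first edge points into AgeGroup):
  P1: AgeGroup <- Dosage -> Biomarker <- PriorTherapy -> Comorbidity
  P2: AgeGroup <- Dosage -> Biomarker <- Adherence -> Comorbidity
  P3: AgeGroup <- Dosage -> Comorbidity
Condition 1 (no descendant of AgeGroup in the set): FAILS — Biomarker is a descendant of AgeGroup.
Condition 2 (every backdoor path blocked by {Adherence, Biomarker, PriorTherapy}):
  P1: blocked at fork node PriorTherapy ∈ conditioning set.
  P2: blocked at fork node Adherence ∈ conditioning set.
  P3: open — no interior node is in the conditioning set.
{Adherence, Biomarker, PriorTherapy} does not satisfy the backdoor criterion.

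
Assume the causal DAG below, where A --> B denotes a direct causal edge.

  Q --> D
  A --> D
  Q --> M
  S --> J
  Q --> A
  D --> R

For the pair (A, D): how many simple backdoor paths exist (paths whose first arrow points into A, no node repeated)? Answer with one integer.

A backdoor path from A to D is any simple undirected path whose first edge points into A (i.e. leaves A via a parent).
Parents of A: {Q}.
Enumerating:
  P1: A <- Q -> D
That exhausts the simple backdoor paths. Count: 1.

1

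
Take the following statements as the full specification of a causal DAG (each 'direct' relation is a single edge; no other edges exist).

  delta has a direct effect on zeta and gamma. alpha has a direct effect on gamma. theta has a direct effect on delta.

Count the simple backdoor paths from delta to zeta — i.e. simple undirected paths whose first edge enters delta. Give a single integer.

A backdoor path from delta to zeta is any simple undirected path whose first edge points into delta (i.e. leaves delta via a parent).
Parents of delta: {theta}.
No simple path from any parent of delta reaches zeta without revisiting delta, so there are no backdoor paths.

0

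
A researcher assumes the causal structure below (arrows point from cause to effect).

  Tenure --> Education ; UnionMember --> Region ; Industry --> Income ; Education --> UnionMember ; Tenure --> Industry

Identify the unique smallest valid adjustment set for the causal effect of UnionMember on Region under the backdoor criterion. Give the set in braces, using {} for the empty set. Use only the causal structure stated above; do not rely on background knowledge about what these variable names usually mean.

Variables eligible for adjustment (non-descendants of UnionMember, excluding UnionMember and Region): {Education, Income, Industry, Tenure}.
Backdoor paths from UnionMember to Region:
  (none)
With no backdoor paths the empty set already satisfies the criterion, and it is trivially minimal.

{}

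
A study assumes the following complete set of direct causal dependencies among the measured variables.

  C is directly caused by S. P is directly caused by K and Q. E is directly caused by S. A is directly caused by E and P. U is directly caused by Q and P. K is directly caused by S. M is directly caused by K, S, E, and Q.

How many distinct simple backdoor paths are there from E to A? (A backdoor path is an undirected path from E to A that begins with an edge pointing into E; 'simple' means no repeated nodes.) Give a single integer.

A backdoor path from E to A is any simple undirected path whose first edge points into E (i.e. leaves E via a parent).
Parents of E: {S}.
Enumerating:
  P1: E <- S -> K -> P -> A
  P2: E <- S -> K -> M <- Q -> P -> A
  P3: E <- S -> K -> M <- Q -> U <- P -> A
  P4: E <- S -> M <- Q -> P -> A
  P5: E <- S -> M <- Q -> U <- P -> A
  P6: E <- S -> M <- K -> P -> A
That exhausts the simple backdoor paths. Count: 6.

6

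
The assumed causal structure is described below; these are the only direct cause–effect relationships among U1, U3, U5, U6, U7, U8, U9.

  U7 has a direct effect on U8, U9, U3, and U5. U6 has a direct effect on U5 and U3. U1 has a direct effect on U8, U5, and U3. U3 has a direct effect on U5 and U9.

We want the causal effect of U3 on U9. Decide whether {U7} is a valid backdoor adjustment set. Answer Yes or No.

Yes

Backdoor paths from U3 to U9 (paths whose first edge points into U3):
  P1: U3 <- U1 -> U8 <- U7 -> U9
  P2: U3 <- U1 -> U5 <- U7 -> U9
  P3: U3 <- U7 -> U9
  P4: U3 <- U6 -> U5 <- U1 -> U8 <- U7 -> U9
  P5: U3 <- U6 -> U5 <- U7 -> U9
Condition 1 (no descendant of U3 in the set): holds — descendants of U3 are {U5, U9}; none are in {U7}.
Condition 2 (every backdoor path blocked by {U7}):
  P1: blocked at collider U8 (neither it nor any descendant is in the conditioning set).
  P2: blocked at collider U5 (neither it nor any descendant is in the conditioning set).
  P3: blocked at fork node U7 ∈ conditioning set.
  P4: blocked at collider U5 (neither it nor any descendant is in the conditioning set).
  P5: blocked at collider U5 (neither it nor any descendant is in the conditioning set).
{U7} satisfies the backdoor criterion.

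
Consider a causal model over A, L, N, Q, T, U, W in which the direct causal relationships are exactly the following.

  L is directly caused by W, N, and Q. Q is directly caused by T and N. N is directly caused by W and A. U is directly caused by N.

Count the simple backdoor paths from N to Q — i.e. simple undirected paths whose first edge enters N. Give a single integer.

A backdoor path from N to Q is any simple undirected path whose first edge points into N (i.e. leaves N via a parent).
Parents of N: {A, W}.
Enumerating:
  P1: N <- W -> L <- Q
That exhausts the simple backdoor paths. Count: 1.

1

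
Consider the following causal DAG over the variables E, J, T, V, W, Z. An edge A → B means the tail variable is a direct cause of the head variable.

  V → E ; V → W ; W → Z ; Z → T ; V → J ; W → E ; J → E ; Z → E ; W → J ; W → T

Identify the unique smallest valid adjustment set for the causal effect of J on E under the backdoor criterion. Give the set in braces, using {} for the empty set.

{V, W}

Variables eligible for adjustment (non-descendants of J, excluding J and E): {T, V, W, Z}.
Backdoor paths from J to E:
  P1: J <- V -> W -> Z -> E
  P2: J <- V -> W -> T <- Z -> E
  P3: J <- V -> W -> E
  P4: J <- V -> E
  P5: J <- W <- V -> E
  P6: J <- W -> Z -> E
  P7: J <- W -> T <- Z -> E
  P8: J <- W -> E
The empty set is not sufficient: P1 (J <- V -> W -> Z -> E) has no collider blocking it and no conditioned non-collider, so it is open.
Try {V, W}:
  P1: blocked at fork node V ∈ conditioning set.
  P2: blocked at fork node V ∈ conditioning set.
  P3: blocked at fork node V ∈ conditioning set.
  P4: blocked at fork node V ∈ conditioning set.
  P5: blocked at chain node W ∈ conditioning set.
  P6: blocked at fork node W ∈ conditioning set.
  P7: blocked at fork node W ∈ conditioning set.
  P8: blocked at fork node W ∈ conditioning set.
{V, W} contains no descendant of J and blocks every backdoor path.
Every element of {V, W} is needed (dropping V leaves P4 open; dropping W leaves P6 open), so no proper subset is valid.
Among all size-2 subsets of the eligible variables, only {V, W} blocks every backdoor path, so it is the unique smallest valid adjustment set.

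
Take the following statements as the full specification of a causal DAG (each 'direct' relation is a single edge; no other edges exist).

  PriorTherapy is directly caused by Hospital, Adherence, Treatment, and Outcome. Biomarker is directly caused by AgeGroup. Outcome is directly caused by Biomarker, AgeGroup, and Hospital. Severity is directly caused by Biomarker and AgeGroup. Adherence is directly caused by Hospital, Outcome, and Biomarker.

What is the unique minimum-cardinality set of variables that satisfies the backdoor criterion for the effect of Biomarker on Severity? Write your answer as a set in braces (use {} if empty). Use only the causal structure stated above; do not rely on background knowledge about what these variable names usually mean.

{AgeGroup}

Variables eligible for adjustment (non-descendants of Biomarker, excluding Biomarker and Severity): {AgeGroup, Hospital, Treatment}.
Backdoor paths from Biomarker to Severity:
  P1: Biomarker <- AgeGroup -> Severity
The empty set is not sufficient: P1 (Biomarker <- AgeGroup -> Severity) has no collider blocking it and no conditioned non-collider, so it is open.
Try {AgeGroup}:
  P1: blocked at fork node AgeGroup ∈ conditioning set.
{AgeGroup} contains no descendant of Biomarker and blocks every backdoor path.
No other singleton works — e.g. {Treatment} leaves P1 open — so {AgeGroup} is the unique smallest valid adjustment set.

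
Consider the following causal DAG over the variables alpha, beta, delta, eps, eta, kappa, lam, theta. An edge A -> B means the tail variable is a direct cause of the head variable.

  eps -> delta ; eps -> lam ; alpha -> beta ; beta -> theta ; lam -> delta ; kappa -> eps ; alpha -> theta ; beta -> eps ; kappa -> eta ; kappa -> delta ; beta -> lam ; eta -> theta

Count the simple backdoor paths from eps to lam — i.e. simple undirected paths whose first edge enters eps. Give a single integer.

A backdoor path from eps to lam is any simple undirected path whose first edge points into eps (i.e. leaves eps via a parent).
Parents of eps: {beta, kappa}.
Enumerating:
  P1: eps <- kappa -> eta -> theta <- alpha -> beta -> lam
  P2: eps <- kappa -> eta -> theta <- beta -> lam
  P3: eps <- kappa -> delta <- lam
  P4: eps <- beta <- alpha -> theta <- eta <- kappa -> delta <- lam
  P5: eps <- beta -> lam
  P6: eps <- beta -> theta <- eta <- kappa -> delta <- lam
That exhausts the simple backdoor paths. Count: 6.

6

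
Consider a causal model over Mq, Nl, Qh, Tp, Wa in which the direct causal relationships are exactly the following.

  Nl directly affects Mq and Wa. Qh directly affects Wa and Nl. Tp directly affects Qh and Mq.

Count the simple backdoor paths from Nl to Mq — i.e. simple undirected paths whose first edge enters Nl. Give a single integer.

1

A backdoor path from Nl to Mq is any simple undirected path whose first edge points into Nl (i.e. leaves Nl via a parent).
Parents of Nl: {Qh}.
Enumerating:
  P1: Nl <- Qh <- Tp -> Mq
That exhausts the simple backdoor paths. Count: 1.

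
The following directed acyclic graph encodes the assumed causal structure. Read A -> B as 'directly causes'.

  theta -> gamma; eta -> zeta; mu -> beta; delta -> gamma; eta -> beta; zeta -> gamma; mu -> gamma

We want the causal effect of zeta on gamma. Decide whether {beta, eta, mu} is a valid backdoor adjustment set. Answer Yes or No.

Backdoor paths from zeta to gamma (paths whose first edge points into zeta):
  P1: zeta <- eta -> beta <- mu -> gamma
Condition 1 (no descendant of zeta in the set): holds — descendants of zeta are {gamma}; none are in {beta, eta, mu}.
Condition 2 (every backdoor path blocked by {beta, eta, mu}):
  P1: blocked at fork node eta ∈ conditioning set.
{beta, eta, mu} satisfies the backdoor criterion.

Yes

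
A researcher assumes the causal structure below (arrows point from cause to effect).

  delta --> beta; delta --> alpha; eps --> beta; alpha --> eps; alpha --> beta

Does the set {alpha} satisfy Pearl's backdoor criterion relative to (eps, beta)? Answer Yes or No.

Backdoor paths from eps to beta (paths whose first edge points into eps):
  P1: eps <- alpha <- delta -> beta
  P2: eps <- alpha -> beta
Condition 1 (no descendant of eps in the set): holds — descendants of eps are {beta}; none are in {alpha}.
Condition 2 (every backdoor path blocked by {alpha}):
  P1: blocked at chain node alpha ∈ conditioning set.
  P2: blocked at fork node alpha ∈ conditioning set.
{alpha} satisfies the backdoor criterion.

Yes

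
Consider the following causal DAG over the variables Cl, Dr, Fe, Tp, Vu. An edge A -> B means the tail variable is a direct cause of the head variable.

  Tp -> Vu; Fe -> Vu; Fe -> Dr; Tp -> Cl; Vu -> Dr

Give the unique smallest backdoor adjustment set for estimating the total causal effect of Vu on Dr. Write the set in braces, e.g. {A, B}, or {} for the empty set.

{Fe}

Variables eligible for adjustment (non-descendants of Vu, excluding Vu and Dr): {Cl, Fe, Tp}.
Backdoor paths from Vu to Dr:
  P1: Vu <- Fe -> Dr
The empty set is not sufficient: P1 (Vu <- Fe -> Dr) has no collider blocking it and no conditioned non-collider, so it is open.
Try {Fe}:
  P1: blocked at fork node Fe ∈ conditioning set.
{Fe} contains no descendant of Vu and blocks every backdoor path.
No other singleton works — e.g. {Tp} leaves P1 open — so {Fe} is the unique smallest valid adjustment set.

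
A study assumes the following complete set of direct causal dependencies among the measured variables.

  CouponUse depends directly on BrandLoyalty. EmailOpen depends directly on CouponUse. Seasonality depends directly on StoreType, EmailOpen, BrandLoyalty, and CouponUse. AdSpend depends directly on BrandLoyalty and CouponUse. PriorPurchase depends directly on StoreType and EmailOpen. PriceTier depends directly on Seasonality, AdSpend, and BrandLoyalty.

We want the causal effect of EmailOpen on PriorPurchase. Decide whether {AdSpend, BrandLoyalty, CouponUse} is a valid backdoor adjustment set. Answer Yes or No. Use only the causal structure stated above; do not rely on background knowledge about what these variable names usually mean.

Backdoor paths from EmailOpen to PriorPurchase (paths whose first edge points into EmailOpen):
  P1: EmailOpen <- CouponUse <- BrandLoyalty -> AdSpend -> PriceTier <- Seasonality <- StoreType -> PriorPurchase
  P2: EmailOpen <- CouponUse <- BrandLoyalty -> Seasonality <- StoreType -> PriorPurchase
  P3: EmailOpen <- CouponUse <- BrandLoyalty -> PriceTier <- Seasonality <- StoreType -> PriorPurchase
  P4: EmailOpen <- CouponUse -> AdSpend <- BrandLoyalty -> Seasonality <- StoreType -> PriorPurchase
  P5: EmailOpen <- CouponUse -> AdSpend <- BrandLoyalty -> PriceTier <- Seasonality <- StoreType -> PriorPurchase
  P6: EmailOpen <- CouponUse -> AdSpend -> PriceTier <- BrandLoyalty -> Seasonality <- StoreType -> PriorPurchase
  P7: EmailOpen <- CouponUse -> AdSpend -> PriceTier <- Seasonality <- StoreType -> PriorPurchase
  P8: EmailOpen <- CouponUse -> Seasonality <- StoreType -> PriorPurchase
Condition 1 (no descendant of EmailOpen in the set): holds — descendants of EmailOpen are {PriceTier, PriorPurchase, Seasonality}; none are in {AdSpend, BrandLoyalty, CouponUse}.
Condition 2 (every backdoor path blocked by {AdSpend, BrandLoyalty, CouponUse}):
  P1: blocked at chain node CouponUse ∈ conditioning set.
  P2: blocked at chain node CouponUse ∈ conditioning set.
  P3: blocked at chain node CouponUse ∈ conditioning set.
  P4: blocked at fork node CouponUse ∈ conditioning set.
  P5: blocked at fork node CouponUse ∈ conditioning set.
  P6: blocked at fork node CouponUse ∈ conditioning set.
  P7: blocked at fork node CouponUse ∈ conditioning set.
  P8: blocked at fork node CouponUse ∈ conditioning set.
{AdSpend, BrandLoyalty, CouponUse} satisfies the backdoor criterion.

Yes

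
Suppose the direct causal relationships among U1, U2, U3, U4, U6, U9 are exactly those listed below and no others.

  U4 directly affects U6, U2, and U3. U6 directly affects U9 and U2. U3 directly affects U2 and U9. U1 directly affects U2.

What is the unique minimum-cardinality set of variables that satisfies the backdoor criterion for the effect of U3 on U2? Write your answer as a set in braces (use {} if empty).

{U4}

Variables eligible for adjustment (non-descendants of U3, excluding U3 and U2): {U1, U4, U6}.
Backdoor paths from U3 to U2:
  P1: U3 <- U4 -> U6 -> U2
  P2: U3 <- U4 -> U2
The empty set is not sufficient: P1 (U3 <- U4 -> U6 -> U2) has no collider blocking it and no conditioned non-collider, so it is open.
Try {U4}:
  P1: blocked at fork node U4 ∈ conditioning set.
  P2: blocked at fork node U4 ∈ conditioning set.
{U4} contains no descendant of U3 and blocks every backdoor path.
No other singleton works — e.g. {U6} leaves P2 open — so {U4} is the unique smallest valid adjustment set.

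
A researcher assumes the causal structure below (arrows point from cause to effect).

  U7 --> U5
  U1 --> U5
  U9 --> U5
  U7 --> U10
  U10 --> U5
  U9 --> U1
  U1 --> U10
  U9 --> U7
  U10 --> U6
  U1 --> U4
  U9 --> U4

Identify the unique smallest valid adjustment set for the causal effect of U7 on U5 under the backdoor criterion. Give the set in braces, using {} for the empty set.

Variables eligible for adjustment (non-descendants of U7, excluding U7 and U5): {U1, U4, U9}.
Backdoor paths from U7 to U5:
  P1: U7 <- U9 -> U1 -> U10 -> U5
  P2: U7 <- U9 -> U1 -> U5
  P3: U7 <- U9 -> U5
  P4: U7 <- U9 -> U4 <- U1 -> U10 -> U5
  P5: U7 <- U9 -> U4 <- U1 -> U5
The empty set is not sufficient: P1 (U7 <- U9 -> U1 -> U10 -> U5) has no collider blocking it and no conditioned non-collider, so it is open.
Try {U9}:
  P1: blocked at fork node U9 ∈ conditioning set.
  P2: blocked at fork node U9 ∈ conditioning set.
  P3: blocked at fork node U9 ∈ conditioning set.
  P4: blocked at fork node U9 ∈ conditioning set.
  P5: blocked at fork node U9 ∈ conditioning set.
{U9} contains no descendant of U7 and blocks every backdoor path.
No other singleton works — e.g. {U1} leaves P3 open — so {U9} is the unique smallest valid adjustment set.

{U9}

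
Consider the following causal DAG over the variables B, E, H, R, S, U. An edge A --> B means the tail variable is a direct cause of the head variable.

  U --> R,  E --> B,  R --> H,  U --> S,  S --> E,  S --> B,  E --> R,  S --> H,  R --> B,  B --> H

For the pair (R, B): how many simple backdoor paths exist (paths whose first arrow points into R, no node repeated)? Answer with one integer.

A backdoor path from R to B is any simple undirected path whose first edge points into R (i.e. leaves R via a parent).
Parents of R: {E, U}.
Enumerating:
  P1: R <- U -> S -> E -> B
  P2: R <- U -> S -> B
  P3: R <- U -> S -> H <- B
  P4: R <- E <- S -> B
  P5: R <- E <- S -> H <- B
  P6: R <- E -> B
That exhausts the simple backdoor paths. Count: 6.

6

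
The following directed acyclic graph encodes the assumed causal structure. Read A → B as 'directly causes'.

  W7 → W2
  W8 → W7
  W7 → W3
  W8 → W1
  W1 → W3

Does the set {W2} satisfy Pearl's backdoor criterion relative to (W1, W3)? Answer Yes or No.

Backdoor paths from W1 to W3 (paths whose first edge points into W1):
  P1: W1 <- W8 -> W7 -> W3
Condition 1 (no descendant of W1 in the set): holds — descendants of W1 are {W3}; none are in {W2}.
Condition 2 (every backdoor path blocked by {W2}):
  P1: open — no interior node is in the conditioning set.
{W2} does not satisfy the backdoor criterion.

No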